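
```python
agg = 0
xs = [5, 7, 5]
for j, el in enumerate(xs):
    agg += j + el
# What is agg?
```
Trace:
  agg=0
  agg=5, j=0, el=5
  agg=13, j=1, el=7
  agg=20, j=2, el=5

Final answer: 20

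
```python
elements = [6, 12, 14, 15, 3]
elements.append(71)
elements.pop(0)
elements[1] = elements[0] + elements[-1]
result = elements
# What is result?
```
Trace:
  elements=[6, 12, 14, 15, 3]
  elements=[6, 12, 14, 15, 3, 71]
  elements=[12, 14, 15, 3, 71]
  elements=[12, 83, 15, 3, 71]
  elements=[12, 83, 15, 3, 71], result=[12, 83, 15, 3, 71]

Final answer: [12, 83, 15, 3, 71]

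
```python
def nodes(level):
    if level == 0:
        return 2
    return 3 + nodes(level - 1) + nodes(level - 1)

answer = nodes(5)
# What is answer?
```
Call trace (a repeated sub-call is expanded the first time; later identical calls just restate its return value):
nodes(level=5)
  nodes(level=4)
    nodes(level=3)
      nodes(level=2)
        nodes(level=1)
          nodes(level=0)
          -> return 2
          nodes(level=0)
          -> return 2
        -> return 7
        nodes(level=1) -> return 7  (same call as traced above)
      -> return 17
      nodes(level=2) -> return 17  (same call as traced above)
    -> return 37
    nodes(level=3) -> return 37  (same call as traced above)
  -> return 77
  nodes(level=4) -> return 77  (same call as traced above)
-> return 157

Final answer: 157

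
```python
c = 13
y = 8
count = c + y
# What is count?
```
Trace:
  c=13
  c=13, y=8
  c=13, y=8, count=21

Final answer: 21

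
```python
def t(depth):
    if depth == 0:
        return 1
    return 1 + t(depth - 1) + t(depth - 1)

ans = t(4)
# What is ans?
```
Call trace (a repeated sub-call is expanded the first time; later identical calls just restate its return value):
t(depth=4)
  t(depth=3)
    t(depth=2)
      t(depth=1)
        t(depth=0)
        -> return 1
        t(depth=0)
        -> return 1
      -> return 3
      t(depth=1) -> return 3  (same call as traced above)
    -> return 7
    t(depth=2) -> return 7  (same call as traced above)
  -> return 15
  t(depth=3) -> return 15  (same call as traced above)
-> return 31

Final answer: 31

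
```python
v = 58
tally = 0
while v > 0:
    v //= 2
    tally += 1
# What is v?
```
Trace:
  v=58
  v=58, tally=0
  v=29, tally=1
  v=14, tally=2
  v=7, tally=3
  v=3, tally=4
  v=1, tally=5
  v=0, tally=6

Final answer: 0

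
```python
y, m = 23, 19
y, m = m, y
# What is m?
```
Trace:
  y=23, m=19
  y=19, m=23

Final answer: 23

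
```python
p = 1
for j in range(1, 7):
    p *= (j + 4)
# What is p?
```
Trace:
  p=1
  p=5, j=1
  p=30, j=2
  p=210, j=3
  p=1680, j=4
  p=15120, j=5
  p=151200, j=6

Final answer: 151200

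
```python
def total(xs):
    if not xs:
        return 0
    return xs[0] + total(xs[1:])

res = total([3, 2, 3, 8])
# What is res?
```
Call trace:
total(xs=[3, 2, 3, 8])
  total(xs=[2, 3, 8])
    total(xs=[3, 8])
      total(xs=[8])
        total(xs=[])
        -> return 0
      -> return 8
    -> return 11
  -> return 13
-> return 16

Final answer: 16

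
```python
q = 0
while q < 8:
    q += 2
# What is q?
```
Trace:
  q=0
  q=2
  q=4
  q=6
  q=8

Final answer: 8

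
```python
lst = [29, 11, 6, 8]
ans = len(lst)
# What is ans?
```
Trace:
  lst=[29, 11, 6, 8]
  lst=[29, 11, 6, 8], ans=4

Final answer: 4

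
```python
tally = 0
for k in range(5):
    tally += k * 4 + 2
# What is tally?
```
Trace:
  tally=0
  tally=2, k=0
  tally=8, k=1
  tally=18, k=2
  tally=32, k=3
  tally=50, k=4

Final answer: 50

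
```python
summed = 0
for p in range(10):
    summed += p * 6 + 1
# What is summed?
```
Trace:
  summed=0
  summed=1, p=0
  summed=8, p=1
  summed=21, p=2
  summed=40, p=3
  summed=65, p=4
  summed=96, p=5
  summed=133, p=6
  summed=176, p=7
  summed=225, p=8
  summed=280, p=9

Final answer: 280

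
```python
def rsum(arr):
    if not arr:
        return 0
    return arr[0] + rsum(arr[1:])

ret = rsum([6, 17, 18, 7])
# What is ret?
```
Call trace:
rsum(arr=[6, 17, 18, 7])
  rsum(arr=[17, 18, 7])
    rsum(arr=[18, 7])
      rsum(arr=[7])
        rsum(arr=[])
        -> return 0
      -> return 7
    -> return 25
  -> return 42
-> return 48

Final answer: 48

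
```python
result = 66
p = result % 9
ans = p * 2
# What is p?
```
Trace:
  result=66
  result=66, p=3
  result=66, p=3, ans=6

Final answer: 3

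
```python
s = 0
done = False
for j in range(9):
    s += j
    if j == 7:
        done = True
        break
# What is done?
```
Trace:
  s=0
  s=0, done=False
  s=0, done=False, j=0
  s=1, done=False, j=1
  s=3, done=False, j=2
  s=6, done=False, j=3
  s=10, done=False, j=4
  s=15, done=False, j=5
  s=21, done=False, j=6
  s=28, done=True, j=7

Final answer: True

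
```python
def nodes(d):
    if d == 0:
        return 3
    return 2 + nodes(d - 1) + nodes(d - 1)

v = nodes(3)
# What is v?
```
Call trace (a repeated sub-call is expanded the first time; later identical calls just restate its return value):
nodes(d=3)
  nodes(d=2)
    nodes(d=1)
      nodes(d=0)
      -> return 3
      nodes(d=0)
      -> return 3
    -> return 8
    nodes(d=1) -> return 8  (same call as traced above)
  -> return 18
  nodes(d=2) -> return 18  (same call as traced above)
-> return 38

Final answer: 38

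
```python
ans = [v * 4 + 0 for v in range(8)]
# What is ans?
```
Trace:
  v=0
  v=1
  v=2
  v=3
  v=4
  v=5
  v=6
  v=7
  ans=[0, 4, 8, 12, 16, 20, 24, 28]

Final answer: [0, 4, 8, 12, 16, 20, 24, 28]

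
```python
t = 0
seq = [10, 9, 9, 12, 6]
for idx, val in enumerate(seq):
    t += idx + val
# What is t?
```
Trace:
  t=0
  t=10, idx=0, val=10
  t=20, idx=1, val=9
  t=31, idx=2, val=9
  t=46, idx=3, val=12
  t=56, idx=4, val=6

Final answer: 56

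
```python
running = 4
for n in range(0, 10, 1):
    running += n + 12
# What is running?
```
Trace:
  running=4
  running=16, n=0
  running=29, n=1
  running=43, n=2
  running=58, n=3
  running=74, n=4
  running=91, n=5
  running=109, n=6
  running=128, n=7
  running=148, n=8
  running=169, n=9

Final answer: 169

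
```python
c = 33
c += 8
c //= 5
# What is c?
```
Trace:
  c=33
  c=41
  c=8

Final answer: 8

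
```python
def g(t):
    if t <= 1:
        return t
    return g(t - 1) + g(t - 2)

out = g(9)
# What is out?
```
Call trace (a repeated sub-call is expanded the first time; later identical calls just restate its return value):
g(t=9)
  g(t=8)
    g(t=7)
      g(t=6)
        g(t=5)
          g(t=4)
            g(t=3)
              g(t=2)
                g(t=1)
                -> return 1
                g(t=0)
                -> return 0
              -> return 1
              g(t=1)
              -> return 1
            -> return 2
            g(t=2) -> return 1  (same call as traced above)
          -> return 3
          g(t=3) -> return 2  (same call as traced above)
        -> return 5
        g(t=4) -> return 3  (same call as traced above)
      -> return 8
      g(t=5) -> return 5  (same call as traced above)
    -> return 13
    g(t=6) -> return 8  (same call as traced above)
  -> return 21
  g(t=7) -> return 13  (same call as traced above)
-> return 34

Final answer: 34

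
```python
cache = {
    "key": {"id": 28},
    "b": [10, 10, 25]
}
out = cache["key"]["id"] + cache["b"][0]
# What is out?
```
Trace:
  cache={'key': {'id': 28}, 'b': [10, 10, 25]}
  cache={'key': {'id': 28}, 'b': [10, 10, 25]}, out=38

Final answer: 38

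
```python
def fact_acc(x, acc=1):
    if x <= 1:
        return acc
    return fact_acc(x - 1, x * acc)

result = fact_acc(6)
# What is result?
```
Call trace:
fact_acc(x=6, acc=1)
  fact_acc(x=5, acc=6)
    fact_acc(x=4, acc=30)
      fact_acc(x=3, acc=120)
        fact_acc(x=2, acc=360)
          fact_acc(x=1, acc=720)
          -> return 720
        -> return 720
      -> return 720
    -> return 720
  -> return 720
-> return 720

Final answer: 720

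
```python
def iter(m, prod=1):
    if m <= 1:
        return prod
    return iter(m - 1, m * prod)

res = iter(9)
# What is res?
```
Call trace:
iter(m=9, prod=1)
  iter(m=8, prod=9)
    iter(m=7, prod=72)
      iter(m=6, prod=504)
        iter(m=5, prod=3024)
          iter(m=4, prod=15120)
            iter(m=3, prod=60480)
              iter(m=2, prod=181440)
                iter(m=1, prod=362880)
                -> return 362880
              -> return 362880
            -> return 362880
          -> return 362880
        -> return 362880
      -> return 362880
    -> return 362880
  -> return 362880
-> return 362880

Final answer: 362880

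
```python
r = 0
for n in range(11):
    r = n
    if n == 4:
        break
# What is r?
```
Trace:
  r=0
  r=0, n=0
  r=1, n=1
  r=2, n=2
  r=3, n=3
  r=4, n=4

Final answer: 4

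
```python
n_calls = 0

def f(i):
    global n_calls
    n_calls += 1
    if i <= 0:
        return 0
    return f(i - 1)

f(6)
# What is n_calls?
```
Call trace:
f(i=6)
  f(i=5)
    f(i=4)
      f(i=3)
        f(i=2)
          f(i=1)
            f(i=0)
            -> return 0
          -> return 0
        -> return 0
      -> return 0
    -> return 0
  -> return 0
-> return 0

n_calls is incremented once per call. f is entered once for each i = 6, 5, 4, 3, 2, 1, 0 (the i <= 0 call returns without recursing), i.e. 6 + 1 calls.
n_calls = 7

Final answer: 7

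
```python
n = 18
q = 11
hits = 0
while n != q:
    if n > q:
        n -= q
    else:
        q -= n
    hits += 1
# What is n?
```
Trace:
  n=18
  n=18, q=11
  n=18, q=11, hits=0
  n=7, q=11, hits=1
  n=7, q=4, hits=2
  n=3, q=4, hits=3
  n=3, q=1, hits=4
  n=2, q=1, hits=5
  n=1, q=1, hits=6

Final answer: 1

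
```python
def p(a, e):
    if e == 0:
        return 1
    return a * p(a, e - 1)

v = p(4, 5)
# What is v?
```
Call trace:
p(a=4, e=5)
  p(a=4, e=4)
    p(a=4, e=3)
      p(a=4, e=2)
        p(a=4, e=1)
          p(a=4, e=0)
          -> return 1
        -> return 4
      -> return 16
    -> return 64
  -> return 256
-> return 1024

Final answer: 1024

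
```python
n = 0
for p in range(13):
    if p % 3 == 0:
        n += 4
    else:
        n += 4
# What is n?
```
Trace:
  n=0
  n=4, p=0
  n=8, p=1
  n=12, p=2
  n=16, p=3
  n=20, p=4
  n=24, p=5
  n=28, p=6
  n=32, p=7
  n=36, p=8
  n=40, p=9
  n=44, p=10
  n=48, p=11
  n=52, p=12

Final answer: 52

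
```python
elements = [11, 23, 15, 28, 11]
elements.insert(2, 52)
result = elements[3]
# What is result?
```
Trace:
  elements=[11, 23, 15, 28, 11]
  elements=[11, 23, 52, 15, 28, 11]
  elements=[11, 23, 52, 15, 28, 11], result=15

Final answer: 15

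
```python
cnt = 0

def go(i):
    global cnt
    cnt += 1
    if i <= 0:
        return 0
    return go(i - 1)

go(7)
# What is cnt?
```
Call trace:
go(i=7)
  go(i=6)
    go(i=5)
      go(i=4)
        go(i=3)
          go(i=2)
            go(i=1)
              go(i=0)
              -> return 0
            -> return 0
          -> return 0
        -> return 0
      -> return 0
    -> return 0
  -> return 0
-> return 0

cnt is incremented once per call. go is entered once for each i = 7, 6, 5, 4, 3, 2, 1, 0 (the i <= 0 call returns without recursing), i.e. 7 + 1 calls.
cnt = 8

Final answer: 8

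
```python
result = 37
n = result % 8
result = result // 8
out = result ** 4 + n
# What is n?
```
Trace:
  result=37
  result=37, n=5
  result=4, n=5
  result=4, n=5, out=261

Final answer: 5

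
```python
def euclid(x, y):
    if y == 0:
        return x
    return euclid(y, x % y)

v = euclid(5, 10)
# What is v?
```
Call trace:
euclid(x=5, y=10)
  euclid(x=10, y=5)
    euclid(x=5, y=0)
    -> return 5
  -> return 5
-> return 5

Final answer: 5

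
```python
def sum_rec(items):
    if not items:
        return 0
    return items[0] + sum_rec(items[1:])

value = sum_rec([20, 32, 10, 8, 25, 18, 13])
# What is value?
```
Call trace:
sum_rec(items=[20, 32, 10, 8, 25, 18, 13])
  sum_rec(items=[32, 10, 8, 25, 18, 13])
    sum_rec(items=[10, 8, 25, 18, 13])
      sum_rec(items=[8, 25, 18, 13])
        sum_rec(items=[25, 18, 13])
          sum_rec(items=[18, 13])
            sum_rec(items=[13])
              sum_rec(items=[])
              -> return 0
            -> return 13
          -> return 31
        -> return 56
      -> return 64
    -> return 74
  -> return 106
-> return 126

Final answer: 126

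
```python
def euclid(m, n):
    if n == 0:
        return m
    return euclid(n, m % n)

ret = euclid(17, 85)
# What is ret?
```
Call trace:
euclid(m=17, n=85)
  euclid(m=85, n=17)
    euclid(m=17, n=0)
    -> return 17
  -> return 17
-> return 17

Final answer: 17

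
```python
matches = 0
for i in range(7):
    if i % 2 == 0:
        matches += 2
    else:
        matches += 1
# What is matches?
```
Trace:
  matches=0
  matches=2, i=0
  matches=3, i=1
  matches=5, i=2
  matches=6, i=3
  matches=8, i=4
  matches=9, i=5
  matches=11, i=6

Final answer: 11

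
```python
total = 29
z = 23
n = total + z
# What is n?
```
Trace:
  total=29
  total=29, z=23
  total=29, z=23, n=52

Final answer: 52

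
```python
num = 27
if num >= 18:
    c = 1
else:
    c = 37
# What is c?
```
Trace:
  num=27
  num=27, c=1

Final answer: 1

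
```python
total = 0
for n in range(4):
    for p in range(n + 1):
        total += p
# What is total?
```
Trace:
  total=0
  total=0, n=0, p=0
  total=0, n=1, p=0
  total=1, n=1, p=1
  total=1, n=2, p=0
  total=2, n=2, p=1
  total=4, n=2, p=2
  total=4, n=3, p=0
  total=5, n=3, p=1
  total=7, n=3, p=2
  total=10, n=3, p=3

Final answer: 10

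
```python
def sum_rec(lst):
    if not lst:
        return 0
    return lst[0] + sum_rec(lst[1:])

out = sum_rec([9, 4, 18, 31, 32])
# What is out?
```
Call trace:
sum_rec(lst=[9, 4, 18, 31, 32])
  sum_rec(lst=[4, 18, 31, 32])
    sum_rec(lst=[18, 31, 32])
      sum_rec(lst=[31, 32])
        sum_rec(lst=[32])
          sum_rec(lst=[])
          -> return 0
        -> return 32
      -> return 63
    -> return 81
  -> return 85
-> return 94

Final answer: 94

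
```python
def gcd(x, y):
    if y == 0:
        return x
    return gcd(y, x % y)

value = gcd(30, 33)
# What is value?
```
Call trace:
gcd(x=30, y=33)
  gcd(x=33, y=30)
    gcd(x=30, y=3)
      gcd(x=3, y=0)
      -> return 3
    -> return 3
  -> return 3
-> return 3

Final answer: 3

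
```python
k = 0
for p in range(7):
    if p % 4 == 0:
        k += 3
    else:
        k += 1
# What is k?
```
Trace:
  k=0
  k=3, p=0
  k=4, p=1
  k=5, p=2
  k=6, p=3
  k=9, p=4
  k=10, p=5
  k=11, p=6

Final answer: 11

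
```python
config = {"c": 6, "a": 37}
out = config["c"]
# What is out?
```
Trace:
  config={'c': 6, 'a': 37}
  config={'c': 6, 'a': 37}, out=6

Final answer: 6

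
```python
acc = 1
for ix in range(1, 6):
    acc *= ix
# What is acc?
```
Trace:
  acc=1
  acc=1, ix=1
  acc=2, ix=2
  acc=6, ix=3
  acc=24, ix=4
  acc=120, ix=5

Final answer: 120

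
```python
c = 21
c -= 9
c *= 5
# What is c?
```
Trace:
  c=21
  c=12
  c=60

Final answer: 60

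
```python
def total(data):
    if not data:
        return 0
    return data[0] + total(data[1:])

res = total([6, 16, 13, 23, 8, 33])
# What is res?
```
Call trace:
total(data=[6, 16, 13, 23, 8, 33])
  total(data=[16, 13, 23, 8, 33])
    total(data=[13, 23, 8, 33])
      total(data=[23, 8, 33])
        total(data=[8, 33])
          total(data=[33])
            total(data=[])
            -> return 0
          -> return 33
        -> return 41
      -> return 64
    -> return 77
  -> return 93
-> return 99

Final answer: 99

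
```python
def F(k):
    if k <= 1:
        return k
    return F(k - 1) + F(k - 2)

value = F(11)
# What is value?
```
Call trace (a repeated sub-call is expanded the first time; later identical calls just restate its return value):
F(k=11)
  F(k=10)
    F(k=9)
      F(k=8)
        F(k=7)
          F(k=6)
            F(k=5)
              F(k=4)
                F(k=3)
                  F(k=2)
                    F(k=1)
                    -> return 1
                    F(k=0)
                    -> return 0
                  -> return 1
                  F(k=1)
                  -> return 1
                -> return 2
                F(k=2) -> return 1  (same call as traced above)
              -> return 3
              F(k=3) -> return 2  (same call as traced above)
            -> return 5
            F(k=4) -> return 3  (same call as traced above)
          -> return 8
          F(k=5) -> return 5  (same call as traced above)
        -> return 13
        F(k=6) -> return 8  (same call as traced above)
      -> return 21
      F(k=7) -> return 13  (same call as traced above)
    -> return 34
    F(k=8) -> return 21  (same call as traced above)
  -> return 55
  F(k=9) -> return 34  (same call as traced above)
-> return 89

Final answer: 89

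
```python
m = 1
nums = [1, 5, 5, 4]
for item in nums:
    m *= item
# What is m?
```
Trace:
  m=1
  m=1, item=1
  m=5, item=5
  m=25, item=5
  m=100, item=4

Final answer: 100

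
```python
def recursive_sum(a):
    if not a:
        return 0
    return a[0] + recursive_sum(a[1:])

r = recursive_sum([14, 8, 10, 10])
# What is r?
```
Call trace:
recursive_sum(a=[14, 8, 10, 10])
  recursive_sum(a=[8, 10, 10])
    recursive_sum(a=[10, 10])
      recursive_sum(a=[10])
        recursive_sum(a=[])
        -> return 0
      -> return 10
    -> return 20
  -> return 28
-> return 42

Final answer: 42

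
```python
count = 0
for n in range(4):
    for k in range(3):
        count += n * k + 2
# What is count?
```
Trace:
  count=0
  count=2, n=0, k=0
  count=4, n=0, k=1
  count=6, n=0, k=2
  count=8, n=1, k=0
  count=11, n=1, k=1
  count=15, n=1, k=2
  count=17, n=2, k=0
  count=21, n=2, k=1
  count=27, n=2, k=2
  count=29, n=3, k=0
  count=34, n=3, k=1
  count=42, n=3, k=2

Final answer: 42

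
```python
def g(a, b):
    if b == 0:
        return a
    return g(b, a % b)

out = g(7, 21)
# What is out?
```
Call trace:
g(a=7, b=21)
  g(a=21, b=7)
    g(a=7, b=0)
    -> return 7
  -> return 7
-> return 7

Final answer: 7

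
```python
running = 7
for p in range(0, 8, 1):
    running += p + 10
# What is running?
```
Trace:
  running=7
  running=17, p=0
  running=28, p=1
  running=40, p=2
  running=53, p=3
  running=67, p=4
  running=82, p=5
  running=98, p=6
  running=115, p=7

Final answer: 115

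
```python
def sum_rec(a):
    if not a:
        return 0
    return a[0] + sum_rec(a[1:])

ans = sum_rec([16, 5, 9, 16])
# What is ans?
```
Call trace:
sum_rec(a=[16, 5, 9, 16])
  sum_rec(a=[5, 9, 16])
    sum_rec(a=[9, 16])
      sum_rec(a=[16])
        sum_rec(a=[])
        -> return 0
      -> return 16
    -> return 25
  -> return 30
-> return 46

Final answer: 46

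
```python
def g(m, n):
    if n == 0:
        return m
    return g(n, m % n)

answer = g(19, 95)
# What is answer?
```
Call trace:
g(m=19, n=95)
  g(m=95, n=19)
    g(m=19, n=0)
    -> return 19
  -> return 19
-> return 19

Final answer: 19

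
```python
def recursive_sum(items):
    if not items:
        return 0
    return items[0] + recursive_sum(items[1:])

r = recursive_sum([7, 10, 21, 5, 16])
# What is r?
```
Call trace:
recursive_sum(items=[7, 10, 21, 5, 16])
  recursive_sum(items=[10, 21, 5, 16])
    recursive_sum(items=[21, 5, 16])
      recursive_sum(items=[5, 16])
        recursive_sum(items=[16])
          recursive_sum(items=[])
          -> return 0
        -> return 16
      -> return 21
    -> return 42
  -> return 52
-> return 59

Final answer: 59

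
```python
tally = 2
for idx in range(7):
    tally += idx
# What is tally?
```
Trace:
  tally=2
  tally=2, idx=0
  tally=3, idx=1
  tally=5, idx=2
  tally=8, idx=3
  tally=12, idx=4
  tally=17, idx=5
  tally=23, idx=6

Final answer: 23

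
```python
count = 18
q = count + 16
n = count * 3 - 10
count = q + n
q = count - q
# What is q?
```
Trace:
  count=18
  count=18, q=34
  count=18, q=34, n=44
  count=78, q=34, n=44
  count=78, q=44, n=44

Final answer: 44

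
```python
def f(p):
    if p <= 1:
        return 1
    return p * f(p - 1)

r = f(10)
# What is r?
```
Call trace:
f(p=10)
  f(p=9)
    f(p=8)
      f(p=7)
        f(p=6)
          f(p=5)
            f(p=4)
              f(p=3)
                f(p=2)
                  f(p=1)
                  -> return 1
                -> return 2
              -> return 6
            -> return 24
          -> return 120
        -> return 720
      -> return 5040
    -> return 40320
  -> return 362880
-> return 3628800

Final answer: 3628800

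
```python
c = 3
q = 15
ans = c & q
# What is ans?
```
Trace:
  c=3
  c=3, q=15
  c=3, q=15, ans=3

Final answer: 3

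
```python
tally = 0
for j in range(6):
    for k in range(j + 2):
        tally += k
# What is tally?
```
Trace:
  tally=0
  tally=0, j=0, k=0
  tally=1, j=0, k=1
  tally=1, j=1, k=0
  tally=2, j=1, k=1
  tally=4, j=1, k=2
  tally=4, j=2, k=0
  tally=5, j=2, k=1
  tally=7, j=2, k=2
  tally=10, j=2, k=3
  tally=10, j=3, k=0
  tally=11, j=3, k=1
  tally=13, j=3, k=2
  tally=16, j=3, k=3
  tally=20, j=3, k=4
  tally=20, j=4, k=0
  tally=21, j=4, k=1
  tally=23, j=4, k=2
  tally=26, j=4, k=3
  tally=30, j=4, k=4
  tally=35, j=4, k=5
  tally=35, j=5, k=0
  tally=36, j=5, k=1
  tally=38, j=5, k=2
  tally=41, j=5, k=3
  tally=45, j=5, k=4
  tally=50, j=5, k=5
  tally=56, j=5, k=6

Final answer: 56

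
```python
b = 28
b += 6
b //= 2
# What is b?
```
Trace:
  b=28
  b=34
  b=17

Final answer: 17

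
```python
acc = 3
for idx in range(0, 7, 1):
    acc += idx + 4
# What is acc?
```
Trace:
  acc=3
  acc=7, idx=0
  acc=12, idx=1
  acc=18, idx=2
  acc=25, idx=3
  acc=33, idx=4
  acc=42, idx=5
  acc=52, idx=6

Final answer: 52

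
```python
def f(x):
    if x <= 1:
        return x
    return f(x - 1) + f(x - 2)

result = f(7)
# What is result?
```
Call trace (a repeated sub-call is expanded the first time; later identical calls just restate its return value):
f(x=7)
  f(x=6)
    f(x=5)
      f(x=4)
        f(x=3)
          f(x=2)
            f(x=1)
            -> return 1
            f(x=0)
            -> return 0
          -> return 1
          f(x=1)
          -> return 1
        -> return 2
        f(x=2) -> return 1  (same call as traced above)
      -> return 3
      f(x=3) -> return 2  (same call as traced above)
    -> return 5
    f(x=4) -> return 3  (same call as traced above)
  -> return 8
  f(x=5) -> return 5  (same call as traced above)
-> return 13

Final answer: 13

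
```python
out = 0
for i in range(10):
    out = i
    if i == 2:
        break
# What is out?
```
Trace:
  out=0
  out=0, i=0
  out=1, i=1
  out=2, i=2

Final answer: 2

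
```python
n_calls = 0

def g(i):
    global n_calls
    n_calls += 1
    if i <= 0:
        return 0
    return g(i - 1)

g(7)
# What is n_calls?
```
Call trace:
g(i=7)
  g(i=6)
    g(i=5)
      g(i=4)
        g(i=3)
          g(i=2)
            g(i=1)
              g(i=0)
              -> return 0
            -> return 0
          -> return 0
        -> return 0
      -> return 0
    -> return 0
  -> return 0
-> return 0

n_calls is incremented once per call. g is entered once for each i = 7, 6, 5, 4, 3, 2, 1, 0 (the i <= 0 call returns without recursing), i.e. 7 + 1 calls.
n_calls = 8

Final answer: 8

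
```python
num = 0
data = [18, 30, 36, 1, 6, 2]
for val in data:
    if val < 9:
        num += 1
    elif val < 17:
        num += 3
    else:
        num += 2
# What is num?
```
Trace:
  num=0
  num=2, val=18
  num=4, val=30
  num=6, val=36
  num=7, val=1
  num=8, val=6
  num=9, val=2

Final answer: 9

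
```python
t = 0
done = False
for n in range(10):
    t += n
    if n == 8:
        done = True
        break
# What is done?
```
Trace:
  t=0
  t=0, done=False
  t=0, done=False, n=0
  t=1, done=False, n=1
  t=3, done=False, n=2
  t=6, done=False, n=3
  t=10, done=False, n=4
  t=15, done=False, n=5
  t=21, done=False, n=6
  t=28, done=False, n=7
  t=36, done=True, n=8

Final answer: True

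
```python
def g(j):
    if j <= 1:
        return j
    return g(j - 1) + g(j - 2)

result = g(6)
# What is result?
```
Call trace (a repeated sub-call is expanded the first time; later identical calls just restate its return value):
g(j=6)
  g(j=5)
    g(j=4)
      g(j=3)
        g(j=2)
          g(j=1)
          -> return 1
          g(j=0)
          -> return 0
        -> return 1
        g(j=1)
        -> return 1
      -> return 2
      g(j=2) -> return 1  (same call as traced above)
    -> return 3
    g(j=3) -> return 2  (same call as traced above)
  -> return 5
  g(j=4) -> return 3  (same call as traced above)
-> return 8

Final answer: 8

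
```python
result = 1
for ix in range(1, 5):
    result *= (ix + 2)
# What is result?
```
Trace:
  result=1
  result=3, ix=1
  result=12, ix=2
  result=60, ix=3
  result=360, ix=4

Final answer: 360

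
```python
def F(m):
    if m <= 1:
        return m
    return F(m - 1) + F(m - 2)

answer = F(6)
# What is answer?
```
Call trace (a repeated sub-call is expanded the first time; later identical calls just restate its return value):
F(m=6)
  F(m=5)
    F(m=4)
      F(m=3)
        F(m=2)
          F(m=1)
          -> return 1
          F(m=0)
          -> return 0
        -> return 1
        F(m=1)
        -> return 1
      -> return 2
      F(m=2) -> return 1  (same call as traced above)
    -> return 3
    F(m=3) -> return 2  (same call as traced above)
  -> return 5
  F(m=4) -> return 3  (same call as traced above)
-> return 8

Final answer: 8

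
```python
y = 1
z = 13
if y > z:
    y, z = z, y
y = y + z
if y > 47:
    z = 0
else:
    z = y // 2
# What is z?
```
Trace:
  y=1
  y=1, z=13
  y=1, z=13
  y=14, z=13
  y=14, z=7

Final answer: 7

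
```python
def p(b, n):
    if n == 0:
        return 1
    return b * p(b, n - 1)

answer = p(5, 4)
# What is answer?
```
Call trace:
p(b=5, n=4)
  p(b=5, n=3)
    p(b=5, n=2)
      p(b=5, n=1)
        p(b=5, n=0)
        -> return 1
      -> return 5
    -> return 25
  -> return 125
-> return 625

Final answer: 625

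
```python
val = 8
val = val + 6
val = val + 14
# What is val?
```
Trace:
  val=8
  val=14
  val=28

Final answer: 28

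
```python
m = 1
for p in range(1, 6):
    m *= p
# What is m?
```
Trace:
  m=1
  m=1, p=1
  m=2, p=2
  m=6, p=3
  m=24, p=4
  m=120, p=5

Final answer: 120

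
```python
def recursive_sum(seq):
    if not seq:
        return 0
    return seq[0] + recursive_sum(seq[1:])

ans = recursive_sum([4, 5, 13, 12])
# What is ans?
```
Call trace:
recursive_sum(seq=[4, 5, 13, 12])
  recursive_sum(seq=[5, 13, 12])
    recursive_sum(seq=[13, 12])
      recursive_sum(seq=[12])
        recursive_sum(seq=[])
        -> return 0
      -> return 12
    -> return 25
  -> return 30
-> return 34

Final answer: 34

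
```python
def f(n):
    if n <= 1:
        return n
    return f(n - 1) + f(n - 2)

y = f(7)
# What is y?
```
Call trace (a repeated sub-call is expanded the first time; later identical calls just restate its return value):
f(n=7)
  f(n=6)
    f(n=5)
      f(n=4)
        f(n=3)
          f(n=2)
            f(n=1)
            -> return 1
            f(n=0)
            -> return 0
          -> return 1
          f(n=1)
          -> return 1
        -> return 2
        f(n=2) -> return 1  (same call as traced above)
      -> return 3
      f(n=3) -> return 2  (same call as traced above)
    -> return 5
    f(n=4) -> return 3  (same call as traced above)
  -> return 8
  f(n=5) -> return 5  (same call as traced above)
-> return 13

Final answer: 13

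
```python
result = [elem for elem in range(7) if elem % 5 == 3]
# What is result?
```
Trace:
  elem=0
  elem=1
  elem=2
  elem=3
  elem=4
  elem=5
  elem=6
  result=[3]

Final answer: [3]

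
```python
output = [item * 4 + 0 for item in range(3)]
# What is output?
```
Trace:
  item=0
  item=1
  item=2
  output=[0, 4, 8]

Final answer: [0, 4, 8]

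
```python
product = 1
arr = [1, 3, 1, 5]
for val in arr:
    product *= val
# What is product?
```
Trace:
  product=1
  product=1, val=1
  product=3, val=3
  product=3, val=1
  product=15, val=5

Final answer: 15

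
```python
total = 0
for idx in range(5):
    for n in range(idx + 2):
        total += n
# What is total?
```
Trace:
  total=0
  total=0, idx=0, n=0
  total=1, idx=0, n=1
  total=1, idx=1, n=0
  total=2, idx=1, n=1
  total=4, idx=1, n=2
  total=4, idx=2, n=0
  total=5, idx=2, n=1
  total=7, idx=2, n=2
  total=10, idx=2, n=3
  total=10, idx=3, n=0
  total=11, idx=3, n=1
  total=13, idx=3, n=2
  total=16, idx=3, n=3
  total=20, idx=3, n=4
  total=20, idx=4, n=0
  total=21, idx=4, n=1
  total=23, idx=4, n=2
  total=26, idx=4, n=3
  total=30, idx=4, n=4
  total=35, idx=4, n=5

Final answer: 35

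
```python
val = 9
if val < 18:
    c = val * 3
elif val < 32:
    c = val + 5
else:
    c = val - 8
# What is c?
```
Trace:
  val=9
  val=9, c=27

Final answer: 27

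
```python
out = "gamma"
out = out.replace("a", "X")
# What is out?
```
Trace:
  out='gamma'
  out='gXmmX'

Final answer: 'gXmmX'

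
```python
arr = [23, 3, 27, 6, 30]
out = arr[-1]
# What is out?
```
Trace:
  arr=[23, 3, 27, 6, 30]
  arr=[23, 3, 27, 6, 30], out=30

Final answer: 30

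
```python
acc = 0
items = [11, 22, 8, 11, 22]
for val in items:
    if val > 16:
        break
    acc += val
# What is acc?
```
Trace:
  acc=0
  acc=11, val=11
  acc=11, val=22

Final answer: 11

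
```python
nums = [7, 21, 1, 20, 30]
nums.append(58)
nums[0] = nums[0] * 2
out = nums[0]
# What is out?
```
Trace:
  nums=[7, 21, 1, 20, 30]
  nums=[7, 21, 1, 20, 30, 58]
  nums=[14, 21, 1, 20, 30, 58]
  nums=[14, 21, 1, 20, 30, 58], out=14

Final answer: 14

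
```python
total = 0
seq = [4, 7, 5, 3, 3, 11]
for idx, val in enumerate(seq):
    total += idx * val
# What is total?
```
Trace:
  total=0
  total=0, idx=0, val=4
  total=7, idx=1, val=7
  total=17, idx=2, val=5
  total=26, idx=3, val=3
  total=38, idx=4, val=3
  total=93, idx=5, val=11

Final answer: 93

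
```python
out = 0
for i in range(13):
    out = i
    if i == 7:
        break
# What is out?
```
Trace:
  out=0
  out=0, i=0
  out=1, i=1
  out=2, i=2
  out=3, i=3
  out=4, i=4
  out=5, i=5
  out=6, i=6
  out=7, i=7

Final answer: 7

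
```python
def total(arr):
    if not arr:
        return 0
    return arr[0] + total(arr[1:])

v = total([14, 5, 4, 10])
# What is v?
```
Call trace:
total(arr=[14, 5, 4, 10])
  total(arr=[5, 4, 10])
    total(arr=[4, 10])
      total(arr=[10])
        total(arr=[])
        -> return 0
      -> return 10
    -> return 14
  -> return 19
-> return 33

Final answer: 33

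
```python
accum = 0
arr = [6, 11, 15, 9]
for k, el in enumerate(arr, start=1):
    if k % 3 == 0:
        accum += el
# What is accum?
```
Trace:
  accum=0
  accum=0, k=1, el=6
  accum=0, k=2, el=11
  accum=15, k=3, el=15
  accum=15, k=4, el=9

Final answer: 15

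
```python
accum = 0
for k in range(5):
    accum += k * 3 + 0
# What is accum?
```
Trace:
  accum=0
  accum=0, k=0
  accum=3, k=1
  accum=9, k=2
  accum=18, k=3
  accum=30, k=4

Final answer: 30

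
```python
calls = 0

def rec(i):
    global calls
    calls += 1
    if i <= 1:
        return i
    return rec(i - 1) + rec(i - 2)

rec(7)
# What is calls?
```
Call trace (a repeated sub-call is expanded the first time; later identical calls just restate its return value):
rec(i=7)
  rec(i=6)
    rec(i=5)
      rec(i=4)
        rec(i=3)
          rec(i=2)
            rec(i=1)
            -> return 1
            rec(i=0)
            -> return 0
          -> return 1
          rec(i=1)
          -> return 1
        -> return 2
        rec(i=2) -> return 1  (same call as traced above)
      -> return 3
      rec(i=3) -> return 2  (same call as traced above)
    -> return 5
    rec(i=4) -> return 3  (same call as traced above)
  -> return 8
  rec(i=5) -> return 5  (same call as traced above)
-> return 13

calls is incremented once per call, so count the calls in each subtree. Let C(i) = number of calls made by rec(i).
C(0) = C(1) = 1 (base case, no recursion); C(i) = 1 + C(i - 1) + C(i - 2) otherwise.
C(2) = 1 + C(1) + C(0) = 1 + 1 + 1 = 3
C(3) = 1 + C(2) + C(1) = 1 + 3 + 1 = 5
C(4) = 1 + C(3) + C(2) = 1 + 5 + 3 = 9
C(5) = 1 + C(4) + C(3) = 1 + 9 + 5 = 15
C(6) = 1 + C(5) + C(4) = 1 + 15 + 9 = 25
C(7) = 1 + C(6) + C(5) = 1 + 25 + 15 = 41
calls = C(7) = 41

Final answer: 41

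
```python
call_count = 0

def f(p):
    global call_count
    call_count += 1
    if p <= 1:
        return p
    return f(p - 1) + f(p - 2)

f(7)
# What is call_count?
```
Call trace (a repeated sub-call is expanded the first time; later identical calls just restate its return value):
f(p=7)
  f(p=6)
    f(p=5)
      f(p=4)
        f(p=3)
          f(p=2)
            f(p=1)
            -> return 1
            f(p=0)
            -> return 0
          -> return 1
          f(p=1)
          -> return 1
        -> return 2
        f(p=2) -> return 1  (same call as traced above)
      -> return 3
      f(p=3) -> return 2  (same call as traced above)
    -> return 5
    f(p=4) -> return 3  (same call as traced above)
  -> return 8
  f(p=5) -> return 5  (same call as traced above)
-> return 13

call_count is incremented once per call, so count the calls in each subtree. Let C(p) = number of calls made by f(p).
C(0) = C(1) = 1 (base case, no recursion); C(p) = 1 + C(p - 1) + C(p - 2) otherwise.
C(2) = 1 + C(1) + C(0) = 1 + 1 + 1 = 3
C(3) = 1 + C(2) + C(1) = 1 + 3 + 1 = 5
C(4) = 1 + C(3) + C(2) = 1 + 5 + 3 = 9
C(5) = 1 + C(4) + C(3) = 1 + 9 + 5 = 15
C(6) = 1 + C(5) + C(4) = 1 + 15 + 9 = 25
C(7) = 1 + C(6) + C(5) = 1 + 25 + 15 = 41
call_count = C(7) = 41

Final answer: 41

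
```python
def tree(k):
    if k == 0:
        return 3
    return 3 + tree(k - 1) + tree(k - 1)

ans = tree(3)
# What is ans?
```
Call trace (a repeated sub-call is expanded the first time; later identical calls just restate its return value):
tree(k=3)
  tree(k=2)
    tree(k=1)
      tree(k=0)
      -> return 3
      tree(k=0)
      -> return 3
    -> return 9
    tree(k=1) -> return 9  (same call as traced above)
  -> return 21
  tree(k=2) -> return 21  (same call as traced above)
-> return 45

Final answer: 45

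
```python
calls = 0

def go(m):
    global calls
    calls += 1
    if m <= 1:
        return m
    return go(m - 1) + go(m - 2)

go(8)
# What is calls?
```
Call trace (a repeated sub-call is expanded the first time; later identical calls just restate its return value):
go(m=8)
  go(m=7)
    go(m=6)
      go(m=5)
        go(m=4)
          go(m=3)
            go(m=2)
              go(m=1)
              -> return 1
              go(m=0)
              -> return 0
            -> return 1
            go(m=1)
            -> return 1
          -> return 2
          go(m=2) -> return 1  (same call as traced above)
        -> return 3
        go(m=3) -> return 2  (same call as traced above)
      -> return 5
      go(m=4) -> return 3  (same call as traced above)
    -> return 8
    go(m=5) -> return 5  (same call as traced above)
  -> return 13
  go(m=6) -> return 8  (same call as traced above)
-> return 21

calls is incremented once per call, so count the calls in each subtree. Let C(m) = number of calls made by go(m).
C(0) = C(1) = 1 (base case, no recursion); C(m) = 1 + C(m - 1) + C(m - 2) otherwise.
C(2) = 1 + C(1) + C(0) = 1 + 1 + 1 = 3
C(3) = 1 + C(2) + C(1) = 1 + 3 + 1 = 5
C(4) = 1 + C(3) + C(2) = 1 + 5 + 3 = 9
C(5) = 1 + C(4) + C(3) = 1 + 9 + 5 = 15
C(6) = 1 + C(5) + C(4) = 1 + 15 + 9 = 25
C(7) = 1 + C(6) + C(5) = 1 + 25 + 15 = 41
C(8) = 1 + C(7) + C(6) = 1 + 41 + 25 = 67
calls = C(8) = 67

Final answer: 67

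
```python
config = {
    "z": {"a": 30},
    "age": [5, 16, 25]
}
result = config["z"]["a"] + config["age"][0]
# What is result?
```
Trace:
  config={'z': {'a': 30}, 'age': [5, 16, 25]}
  config={'z': {'a': 30}, 'age': [5, 16, 25]}, result=35

Final answer: 35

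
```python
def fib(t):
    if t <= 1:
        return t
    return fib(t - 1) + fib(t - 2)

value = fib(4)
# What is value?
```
Call trace (a repeated sub-call is expanded the first time; later identical calls just restate its return value):
fib(t=4)
  fib(t=3)
    fib(t=2)
      fib(t=1)
      -> return 1
      fib(t=0)
      -> return 0
    -> return 1
    fib(t=1)
    -> return 1
  -> return 2
  fib(t=2) -> return 1  (same call as traced above)
-> return 3

Final answer: 3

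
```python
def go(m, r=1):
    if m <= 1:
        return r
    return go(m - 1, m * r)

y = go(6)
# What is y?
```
Call trace:
go(m=6, r=1)
  go(m=5, r=6)
    go(m=4, r=30)
      go(m=3, r=120)
        go(m=2, r=360)
          go(m=1, r=720)
          -> return 720
        -> return 720
      -> return 720
    -> return 720
  -> return 720
-> return 720

Final answer: 720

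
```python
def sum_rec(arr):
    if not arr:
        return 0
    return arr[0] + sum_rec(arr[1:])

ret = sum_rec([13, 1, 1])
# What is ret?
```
Call trace:
sum_rec(arr=[13, 1, 1])
  sum_rec(arr=[1, 1])
    sum_rec(arr=[1])
      sum_rec(arr=[])
      -> return 0
    -> return 1
  -> return 2
-> return 15

Final answer: 15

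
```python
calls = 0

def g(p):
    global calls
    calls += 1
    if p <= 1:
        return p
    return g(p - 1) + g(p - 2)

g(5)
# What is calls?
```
Call trace (a repeated sub-call is expanded the first time; later identical calls just restate its return value):
g(p=5)
  g(p=4)
    g(p=3)
      g(p=2)
        g(p=1)
        -> return 1
        g(p=0)
        -> return 0
      -> return 1
      g(p=1)
      -> return 1
    -> return 2
    g(p=2) -> return 1  (same call as traced above)
  -> return 3
  g(p=3) -> return 2  (same call as traced above)
-> return 5

calls is incremented once per call, so count the calls in each subtree. Let C(p) = number of calls made by g(p).
C(0) = C(1) = 1 (base case, no recursion); C(p) = 1 + C(p - 1) + C(p - 2) otherwise.
C(2) = 1 + C(1) + C(0) = 1 + 1 + 1 = 3
C(3) = 1 + C(2) + C(1) = 1 + 3 + 1 = 5
C(4) = 1 + C(3) + C(2) = 1 + 5 + 3 = 9
C(5) = 1 + C(4) + C(3) = 1 + 9 + 5 = 15
calls = C(5) = 15

Final answer: 15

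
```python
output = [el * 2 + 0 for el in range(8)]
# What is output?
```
Trace:
  el=0
  el=1
  el=2
  el=3
  el=4
  el=5
  el=6
  el=7
  output=[0, 2, 4, 6, 8, 10, 12, 14]

Final answer: [0, 2, 4, 6, 8, 10, 12, 14]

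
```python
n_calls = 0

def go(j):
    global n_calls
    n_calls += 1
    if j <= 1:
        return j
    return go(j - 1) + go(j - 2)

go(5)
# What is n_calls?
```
Call trace (a repeated sub-call is expanded the first time; later identical calls just restate its return value):
go(j=5)
  go(j=4)
    go(j=3)
      go(j=2)
        go(j=1)
        -> return 1
        go(j=0)
        -> return 0
      -> return 1
      go(j=1)
      -> return 1
    -> return 2
    go(j=2) -> return 1  (same call as traced above)
  -> return 3
  go(j=3) -> return 2  (same call as traced above)
-> return 5

n_calls is incremented once per call, so count the calls in each subtree. Let C(j) = number of calls made by go(j).
C(0) = C(1) = 1 (base case, no recursion); C(j) = 1 + C(j - 1) + C(j - 2) otherwise.
C(2) = 1 + C(1) + C(0) = 1 + 1 + 1 = 3
C(3) = 1 + C(2) + C(1) = 1 + 3 + 1 = 5
C(4) = 1 + C(3) + C(2) = 1 + 5 + 3 = 9
C(5) = 1 + C(4) + C(3) = 1 + 9 + 5 = 15
n_calls = C(5) = 15

Final answer: 15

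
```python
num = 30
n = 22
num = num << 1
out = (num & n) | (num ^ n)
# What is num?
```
Trace:
  num=30
  num=30, n=22
  num=60, n=22
  num=60, n=22, out=62

Final answer: 60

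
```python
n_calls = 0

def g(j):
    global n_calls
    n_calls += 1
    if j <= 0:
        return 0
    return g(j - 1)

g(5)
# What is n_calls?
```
Call trace:
g(j=5)
  g(j=4)
    g(j=3)
      g(j=2)
        g(j=1)
          g(j=0)
          -> return 0
        -> return 0
      -> return 0
    -> return 0
  -> return 0
-> return 0

n_calls is incremented once per call. g is entered once for each j = 5, 4, 3, 2, 1, 0 (the j <= 0 call returns without recursing), i.e. 5 + 1 calls.
n_calls = 6

Final answer: 6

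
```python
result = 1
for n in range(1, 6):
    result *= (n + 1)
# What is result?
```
Trace:
  result=1
  result=2, n=1
  result=6, n=2
  result=24, n=3
  result=120, n=4
  result=720, n=5

Final answer: 720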